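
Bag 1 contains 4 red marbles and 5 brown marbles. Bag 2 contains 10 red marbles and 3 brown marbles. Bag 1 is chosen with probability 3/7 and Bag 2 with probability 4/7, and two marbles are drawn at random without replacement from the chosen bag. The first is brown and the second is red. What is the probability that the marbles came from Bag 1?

P(E | Bag 1) = 5/18; P(E | Bag 2) = 5/26.
P(E) = 3/7·5/18 + 4/7·5/26 = 125/546.
By Bayes' rule, P(Bag 1 | E) = 5/42 / 125/546 = 13/25 ≈ 0.5200.

13/25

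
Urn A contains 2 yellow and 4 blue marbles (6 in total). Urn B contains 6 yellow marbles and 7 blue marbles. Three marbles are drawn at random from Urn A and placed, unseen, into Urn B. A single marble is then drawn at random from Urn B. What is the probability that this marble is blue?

Condition on how many of the transferred marbles are blue (from Urn A: 4 blue of 6; then Urn B has 16 total).
  1 blue: C(4,1)C(2,2)/C(6,3) = 1/5; then P = 8/16
  2 blue: C(4,2)C(2,1)/C(6,3) = 3/5; then P = 9/16
  3 blue: C(4,3)C(2,0)/C(6,3) = 1/5; then P = 10/16
P(blue from Urn B) = 9/16 ≈ 0.5625.

9/16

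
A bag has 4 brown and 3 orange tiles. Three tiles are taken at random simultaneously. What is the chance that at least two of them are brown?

Sum the hypergeometric tail for j = 2,…,3 brown tiles.
Favorable = C(4,2)·C(3,1) + C(4,3)·C(3,0) = 22; total = C(7,3) = 35.
P = 22/35 = 22/35 ≈ 0.6286.

22/35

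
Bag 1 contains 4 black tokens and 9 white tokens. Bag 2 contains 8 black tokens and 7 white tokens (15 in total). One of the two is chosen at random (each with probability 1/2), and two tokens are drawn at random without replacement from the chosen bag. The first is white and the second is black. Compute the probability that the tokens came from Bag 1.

45/97

P(E | Bag 1) = 3/13; P(E | Bag 2) = 4/15.
P(E) = 1/2·3/13 + 1/2·4/15 = 97/390.
By Bayes' rule, P(Bag 1 | E) = 3/26 / 97/390 = 45/97 ≈ 0.4639.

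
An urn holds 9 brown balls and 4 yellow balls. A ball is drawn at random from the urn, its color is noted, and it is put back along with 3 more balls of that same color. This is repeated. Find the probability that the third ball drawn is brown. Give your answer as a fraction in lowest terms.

Sum over the four possibilities for the first two draws (brown/not-brown each), tracking how the brown count and total change by +3 per draw.
P(third is brown) = 9/13 ≈ 0.6923. (In a Pólya urn every draw has the same marginal probability 9/13.)

9/13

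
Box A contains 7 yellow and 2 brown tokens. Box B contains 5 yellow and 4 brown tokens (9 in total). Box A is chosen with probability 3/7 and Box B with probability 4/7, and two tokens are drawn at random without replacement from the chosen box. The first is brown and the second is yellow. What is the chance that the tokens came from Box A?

P(E | Box A) = 7/36; P(E | Box B) = 5/18.
P(E) = 3/7·7/36 + 4/7·5/18 = 61/252.
By Bayes' rule, P(Box A | E) = 1/12 / 61/252 = 21/61 ≈ 0.3443.

21/61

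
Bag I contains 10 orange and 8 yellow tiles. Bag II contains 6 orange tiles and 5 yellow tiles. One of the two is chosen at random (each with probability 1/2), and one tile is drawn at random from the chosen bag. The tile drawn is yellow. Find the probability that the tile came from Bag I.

44/89

P(yellow | Bag I) = 4/9; P(yellow | Bag II) = 5/11.
P(yellow) = 1/2·4/9 + 1/2·5/11 = 89/198.
By Bayes' rule, P(Bag I | yellow) = 2/9 / 89/198 = 44/89 ≈ 0.4944.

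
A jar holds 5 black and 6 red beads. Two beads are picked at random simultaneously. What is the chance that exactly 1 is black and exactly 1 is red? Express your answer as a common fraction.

Unordered draws without replacement: count favorable combinations over C(11,2).
Favorable = C(5,1) · C(6,1) = 30; total = C(11,2) = 55.
P = 30/55 = 6/11 ≈ 0.5455.

6/11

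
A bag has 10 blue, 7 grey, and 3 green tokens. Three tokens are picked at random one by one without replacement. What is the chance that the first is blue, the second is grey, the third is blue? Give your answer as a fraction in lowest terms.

7/76

Multiply the conditional probability of each draw in order, without replacement, so each draw removes one from its color and from the total.
P = (10/20) · (7/19) · (9/18) = 7/76 ≈ 0.0921.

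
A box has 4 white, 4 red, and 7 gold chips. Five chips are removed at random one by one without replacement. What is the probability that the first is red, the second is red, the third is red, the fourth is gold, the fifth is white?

Multiply the conditional probability of each draw in order, without replacement, so each draw removes one from its color and from the total.
P = (4/15) · (3/14) · (2/13) · (7/12) · (4/11) = 4/2145 ≈ 0.0019.

4/2145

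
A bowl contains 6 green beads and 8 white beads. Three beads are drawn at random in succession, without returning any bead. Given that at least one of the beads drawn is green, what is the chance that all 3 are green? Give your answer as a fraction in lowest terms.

P(all 3 green) = C(6,3)/C(14,3) = 5/91; P(at least one green) = 1 − C(8,3)/C(14,3) = 11/13.
Since 'all 3 green' ⊆ 'at least one green', P(all 3 | at least one) = 5/91 / 11/13 = 5/77 ≈ 0.0649.

5/77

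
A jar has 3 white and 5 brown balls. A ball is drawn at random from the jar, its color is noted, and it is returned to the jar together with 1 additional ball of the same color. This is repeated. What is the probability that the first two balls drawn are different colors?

5/12

Either brown then white, or white then brown; after the first draw the total is 9.
P = (5/8)·(3/9) + (3/8)·(5/9) = 5/12 ≈ 0.4167.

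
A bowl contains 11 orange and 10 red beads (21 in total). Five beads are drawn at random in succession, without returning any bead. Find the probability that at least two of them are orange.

847/969

Sum the hypergeometric tail for j = 2,…,5 orange beads.
Favorable = C(11,2)·C(10,3) + C(11,3)·C(10,2) + C(11,4)·C(10,1) + C(11,5)·C(10,0) = 17787; total = C(21,5) = 20349.
P = 17787/20349 = 847/969 ≈ 0.8741.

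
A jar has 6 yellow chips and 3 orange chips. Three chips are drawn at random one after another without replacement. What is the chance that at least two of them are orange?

19/84

Sum the hypergeometric tail for j = 2,…,3 orange chips.
Favorable = C(3,2)·C(6,1) + C(3,3)·C(6,0) = 19; total = C(9,3) = 84.
P = 19/84 = 19/84 ≈ 0.2262.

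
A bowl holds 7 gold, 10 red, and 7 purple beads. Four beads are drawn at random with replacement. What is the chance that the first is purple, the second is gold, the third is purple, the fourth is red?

Multiply the conditional probability of each draw in order, with replacement (the composition resets each draw).
P = (7/24) · (7/24) · (7/24) · (10/24) = 1715/165888 ≈ 0.0103.

1715/165888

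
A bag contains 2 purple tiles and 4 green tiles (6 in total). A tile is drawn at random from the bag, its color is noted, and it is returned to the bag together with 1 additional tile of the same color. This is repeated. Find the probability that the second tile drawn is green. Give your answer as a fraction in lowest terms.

2/3

Condition on the first draw. If first is green (prob 4/6), second-green has prob (5)/(7); if not (prob 2/6), it has prob 4/(7).
P = (4/6)·(5/7) + (2/6)·(4/7) = 2/3 ≈ 0.6667.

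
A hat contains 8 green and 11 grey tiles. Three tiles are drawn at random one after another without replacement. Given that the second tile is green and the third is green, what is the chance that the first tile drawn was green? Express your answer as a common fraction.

6/17

P(first=green and the second tile is green and the third is green) = (8/19)·(7/18)·(6/17) = 56/969.
P(E) = Σ over first color = 56/969 + 308/2907 = 28/171.
By Bayes, P(first=green | E) = 56/969 / 28/171 = 6/17 ≈ 0.3529.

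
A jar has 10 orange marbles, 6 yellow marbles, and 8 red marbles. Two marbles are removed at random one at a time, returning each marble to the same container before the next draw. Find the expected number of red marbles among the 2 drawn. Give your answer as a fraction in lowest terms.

By linearity of expectation, E[X] = Σ P(draw i is red); each independent draw has P(red) = 8/24.
E[X] = 2 · 8/24 = 2/3 ≈ 0.6667.

2/3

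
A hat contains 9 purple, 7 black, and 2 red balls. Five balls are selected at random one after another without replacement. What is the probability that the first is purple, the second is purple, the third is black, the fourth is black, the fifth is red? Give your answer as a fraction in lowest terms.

1/170

Multiply the conditional probability of each draw in order, without replacement, so each draw removes one from its color and from the total.
P = (9/18) · (8/17) · (7/16) · (6/15) · (2/14) = 1/170 ≈ 0.0059.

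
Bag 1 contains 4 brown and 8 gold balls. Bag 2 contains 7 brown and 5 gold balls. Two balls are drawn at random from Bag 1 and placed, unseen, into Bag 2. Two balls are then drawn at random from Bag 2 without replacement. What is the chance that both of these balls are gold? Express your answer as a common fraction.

188/1001

Condition on how many of the transferred balls are gold (from Bag 1: 8 gold of 12; then Bag 2 has 14 total).
  0 gold: C(8,0)C(4,2)/C(12,2) = 1/11; then P = C(5,2)/C(14,2) = 10/91
  1 gold: C(8,1)C(4,1)/C(12,2) = 16/33; then P = C(6,2)/C(14,2) = 15/91
  2 gold: C(8,2)C(4,0)/C(12,2) = 14/33; then P = C(7,2)/C(14,2) = 3/13
P(both gold) = 188/1001 ≈ 0.1878.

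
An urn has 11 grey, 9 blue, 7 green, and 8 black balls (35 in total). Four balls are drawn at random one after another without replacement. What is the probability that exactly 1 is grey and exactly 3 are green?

Unordered draws without replacement: count favorable combinations over C(35,4).
Favorable = C(11,1) · C(9,0) · C(7,3) · C(8,0) = 385; total = C(35,4) = 52360.
P = 385/52360 = 1/136 ≈ 0.0074.

1/136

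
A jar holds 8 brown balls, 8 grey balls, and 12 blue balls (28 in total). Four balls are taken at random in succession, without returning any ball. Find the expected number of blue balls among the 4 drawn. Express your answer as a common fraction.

By linearity of expectation, E[X] = Σ P(draw i is blue); by symmetry each draw (even without replacement) has P(blue) = 12/28.
E[X] = 4 · 12/28 = 12/7 ≈ 1.7143.

12/7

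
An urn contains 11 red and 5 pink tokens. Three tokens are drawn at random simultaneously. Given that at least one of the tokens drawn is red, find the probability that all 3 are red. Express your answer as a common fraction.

3/10

P(all 3 red) = C(11,3)/C(16,3) = 33/112; P(at least one red) = 1 − C(5,3)/C(16,3) = 55/56.
Since 'all 3 red' ⊆ 'at least one red', P(all 3 | at least one) = 33/112 / 55/56 = 3/10 ≈ 0.3000.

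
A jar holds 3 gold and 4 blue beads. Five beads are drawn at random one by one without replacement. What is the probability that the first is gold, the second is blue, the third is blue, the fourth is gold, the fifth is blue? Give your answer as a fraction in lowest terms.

2/35

Multiply the conditional probability of each draw in order, without replacement, so each draw removes one from its color and from the total.
P = (3/7) · (4/6) · (3/5) · (2/4) · (2/3) = 2/35 ≈ 0.0571.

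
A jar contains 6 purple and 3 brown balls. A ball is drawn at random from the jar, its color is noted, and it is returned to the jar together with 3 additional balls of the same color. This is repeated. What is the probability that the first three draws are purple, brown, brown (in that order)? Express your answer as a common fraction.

Track the composition after each reinforcement of +3.
P = (6/9) · (3/12) · (6/15) = 1/15 ≈ 0.0667.

1/15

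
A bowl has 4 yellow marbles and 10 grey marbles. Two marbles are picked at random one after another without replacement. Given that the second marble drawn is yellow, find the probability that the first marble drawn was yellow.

3/13

P(first=yellow and the second marble drawn is yellow) = (4/14)·(3/13) = 6/91.
P(the second marble drawn is yellow) = Σ over first color = 6/91 + 20/91 = 2/7.
By Bayes, P(first=yellow | the second marble drawn is yellow) = 6/91 / 2/7 = 3/13 ≈ 0.2308.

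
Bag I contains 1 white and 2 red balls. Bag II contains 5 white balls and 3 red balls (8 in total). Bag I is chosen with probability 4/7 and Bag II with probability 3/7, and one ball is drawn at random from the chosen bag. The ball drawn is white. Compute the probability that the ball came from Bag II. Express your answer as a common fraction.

45/77

P(white | Bag I) = 1/3; P(white | Bag II) = 5/8.
P(white) = 4/7·1/3 + 3/7·5/8 = 11/24.
By Bayes' rule, P(Bag II | white) = 15/56 / 11/24 = 45/77 ≈ 0.5844.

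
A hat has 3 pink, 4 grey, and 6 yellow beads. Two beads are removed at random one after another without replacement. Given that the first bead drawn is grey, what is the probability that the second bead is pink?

1/4

After removing 1 grey, the hat has 3 pink out of 12 remaining.
P(second is pink | given) = 3/12 = 1/4 ≈ 0.2500.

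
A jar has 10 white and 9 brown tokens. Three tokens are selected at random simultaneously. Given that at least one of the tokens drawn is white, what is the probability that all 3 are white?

P(all 3 white) = C(10,3)/C(19,3) = 40/323; P(at least one white) = 1 − C(9,3)/C(19,3) = 295/323.
Since 'all 3 white' ⊆ 'at least one white', P(all 3 | at least one) = 40/323 / 295/323 = 8/59 ≈ 0.1356.

8/59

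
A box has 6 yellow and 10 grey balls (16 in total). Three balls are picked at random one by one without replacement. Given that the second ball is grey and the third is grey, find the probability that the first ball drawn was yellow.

3/7

P(first=yellow and the second ball is grey and the third is grey) = (6/16)·(10/15)·(9/14) = 9/56.
P(E) = Σ over first color = 9/56 + 3/14 = 3/8.
By Bayes, P(first=yellow | E) = 9/56 / 3/8 = 3/7 ≈ 0.4286.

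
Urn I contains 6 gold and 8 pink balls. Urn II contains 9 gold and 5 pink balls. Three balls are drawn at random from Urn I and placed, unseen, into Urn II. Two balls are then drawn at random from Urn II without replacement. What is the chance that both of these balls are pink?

887/6188

Condition on how many of the transferred balls are pink (from Urn I: 8 pink of 14; then Urn II has 17 total).
  0 pink: C(8,0)C(6,3)/C(14,3) = 5/91; then P = C(5,2)/C(17,2) = 5/68
  1 pink: C(8,1)C(6,2)/C(14,3) = 30/91; then P = C(6,2)/C(17,2) = 15/136
  2 pink: C(8,2)C(6,1)/C(14,3) = 6/13; then P = C(7,2)/C(17,2) = 21/136
  3 pink: C(8,3)C(6,0)/C(14,3) = 2/13; then P = C(8,2)/C(17,2) = 7/34
P(both pink) = 887/6188 ≈ 0.1433.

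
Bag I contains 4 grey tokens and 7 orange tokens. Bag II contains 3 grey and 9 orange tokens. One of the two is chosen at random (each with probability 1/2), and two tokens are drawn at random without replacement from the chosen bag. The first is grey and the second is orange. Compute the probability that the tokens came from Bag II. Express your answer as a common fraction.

P(E | Bag I) = 14/55; P(E | Bag II) = 9/44.
P(E) = 1/2·14/55 + 1/2·9/44 = 101/440.
By Bayes' rule, P(Bag II | E) = 9/88 / 101/440 = 45/101 ≈ 0.4455.

45/101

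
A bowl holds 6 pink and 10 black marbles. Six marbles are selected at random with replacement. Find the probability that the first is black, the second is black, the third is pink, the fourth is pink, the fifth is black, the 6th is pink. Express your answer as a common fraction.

Multiply the conditional probability of each draw in order, with replacement (the composition resets each draw).
P = (10/16) · (10/16) · (6/16) · (6/16) · (10/16) · (6/16) = 3375/262144 ≈ 0.0129.

3375/262144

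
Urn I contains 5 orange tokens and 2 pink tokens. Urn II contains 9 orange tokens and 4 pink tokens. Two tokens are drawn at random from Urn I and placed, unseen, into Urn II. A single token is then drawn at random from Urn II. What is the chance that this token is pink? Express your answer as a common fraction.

32/105

Condition on how many of the transferred tokens are pink (from Urn I: 2 pink of 7; then Urn II has 15 total).
  0 pink: C(2,0)C(5,2)/C(7,2) = 10/21; then P = 4/15
  1 pink: C(2,1)C(5,1)/C(7,2) = 10/21; then P = 5/15
  2 pink: C(2,2)C(5,0)/C(7,2) = 1/21; then P = 6/15
P(pink from Urn II) = 32/105 ≈ 0.3048.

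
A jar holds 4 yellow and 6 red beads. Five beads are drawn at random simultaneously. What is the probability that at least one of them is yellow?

41/42

Use the complement: P(at least one yellow) = 1 − P(no yellow).
P(none) = C(6,5)/C(10,5) = 6/252.
So P = 1 − 6/252 = 41/42 ≈ 0.9762.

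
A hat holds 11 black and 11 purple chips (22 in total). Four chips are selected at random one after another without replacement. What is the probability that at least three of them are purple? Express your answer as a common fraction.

Sum the hypergeometric tail for j = 3,…,4 purple chips.
Favorable = C(11,3)·C(11,1) + C(11,4)·C(11,0) = 2145; total = C(22,4) = 7315.
P = 2145/7315 = 39/133 ≈ 0.2932.

39/133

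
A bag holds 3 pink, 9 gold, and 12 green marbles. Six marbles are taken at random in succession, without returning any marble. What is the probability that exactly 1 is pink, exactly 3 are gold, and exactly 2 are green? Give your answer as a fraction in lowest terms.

54/437

Unordered draws without replacement: count favorable combinations over C(24,6).
Favorable = C(3,1) · C(9,3) · C(12,2) = 16632; total = C(24,6) = 134596.
P = 16632/134596 = 54/437 ≈ 0.1236.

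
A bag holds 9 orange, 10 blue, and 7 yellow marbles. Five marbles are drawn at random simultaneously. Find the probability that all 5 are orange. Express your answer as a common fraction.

Unordered draws without replacement: count favorable combinations over C(26,5).
Favorable = C(9,5) · C(10,0) · C(7,0) = 126; total = C(26,5) = 65780.
P = 126/65780 = 63/32890 ≈ 0.0019.

63/32890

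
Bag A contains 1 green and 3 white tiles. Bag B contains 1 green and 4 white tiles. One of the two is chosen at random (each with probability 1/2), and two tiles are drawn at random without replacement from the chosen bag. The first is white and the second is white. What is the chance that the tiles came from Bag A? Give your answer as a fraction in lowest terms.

5/11

P(E | Bag A) = 1/2; P(E | Bag B) = 3/5.
P(E) = 1/2·1/2 + 1/2·3/5 = 11/20.
By Bayes' rule, P(Bag A | E) = 1/4 / 11/20 = 5/11 ≈ 0.4545.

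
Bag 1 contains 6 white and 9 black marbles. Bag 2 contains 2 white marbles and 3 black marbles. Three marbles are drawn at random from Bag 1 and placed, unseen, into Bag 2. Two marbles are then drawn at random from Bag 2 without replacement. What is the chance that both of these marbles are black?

33/98

Condition on how many of the transferred marbles are black (from Bag 1: 9 black of 15; then Bag 2 has 8 total).
  0 black: C(9,0)C(6,3)/C(15,3) = 4/91; then P = C(3,2)/C(8,2) = 3/28
  1 black: C(9,1)C(6,2)/C(15,3) = 27/91; then P = C(4,2)/C(8,2) = 3/14
  2 black: C(9,2)C(6,1)/C(15,3) = 216/455; then P = C(5,2)/C(8,2) = 5/14
  3 black: C(9,3)C(6,0)/C(15,3) = 12/65; then P = C(6,2)/C(8,2) = 15/28
P(both black) = 33/98 ≈ 0.3367.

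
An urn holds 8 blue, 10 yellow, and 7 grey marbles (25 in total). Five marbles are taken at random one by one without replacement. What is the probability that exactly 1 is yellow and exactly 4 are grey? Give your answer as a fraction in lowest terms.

Unordered draws without replacement: count favorable combinations over C(25,5).
Favorable = C(8,0) · C(10,1) · C(7,4) = 350; total = C(25,5) = 53130.
P = 350/53130 = 5/759 ≈ 0.0066.

5/759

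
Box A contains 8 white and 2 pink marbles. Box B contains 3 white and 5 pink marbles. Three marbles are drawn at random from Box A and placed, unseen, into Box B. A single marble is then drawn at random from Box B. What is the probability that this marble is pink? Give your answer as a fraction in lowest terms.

28/55

Condition on how many of the transferred marbles are pink (from Box A: 2 pink of 10; then Box B has 11 total).
  0 pink: C(2,0)C(8,3)/C(10,3) = 7/15; then P = 5/11
  1 pink: C(2,1)C(8,2)/C(10,3) = 7/15; then P = 6/11
  2 pink: C(2,2)C(8,1)/C(10,3) = 1/15; then P = 7/11
P(pink from Box B) = 28/55 ≈ 0.5091.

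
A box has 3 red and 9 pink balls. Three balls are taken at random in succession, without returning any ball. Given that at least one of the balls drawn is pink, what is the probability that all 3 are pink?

P(all 3 pink) = C(9,3)/C(12,3) = 21/55; P(at least one pink) = 1 − C(3,3)/C(12,3) = 219/220.
Since 'all 3 pink' ⊆ 'at least one pink', P(all 3 | at least one) = 21/55 / 219/220 = 28/73 ≈ 0.3836.

28/73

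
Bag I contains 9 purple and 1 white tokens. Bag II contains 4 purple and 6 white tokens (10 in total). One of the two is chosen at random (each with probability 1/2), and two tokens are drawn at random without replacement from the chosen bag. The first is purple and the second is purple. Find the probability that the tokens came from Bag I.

P(E | Bag I) = 4/5; P(E | Bag II) = 2/15.
P(E) = 1/2·4/5 + 1/2·2/15 = 7/15.
By Bayes' rule, P(Bag I | E) = 2/5 / 7/15 = 6/7 ≈ 0.8571.

6/7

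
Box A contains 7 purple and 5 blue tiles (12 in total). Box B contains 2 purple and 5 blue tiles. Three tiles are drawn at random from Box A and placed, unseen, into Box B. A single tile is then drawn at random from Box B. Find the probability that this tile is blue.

Condition on how many of the transferred tiles are blue (from Box A: 5 blue of 12; then Box B has 10 total).
  0 blue: C(5,0)C(7,3)/C(12,3) = 7/44; then P = 5/10
  1 blue: C(5,1)C(7,2)/C(12,3) = 21/44; then P = 6/10
  2 blue: C(5,2)C(7,1)/C(12,3) = 7/22; then P = 7/10
  3 blue: C(5,3)C(7,0)/C(12,3) = 1/22; then P = 8/10
P(blue from Box B) = 5/8 ≈ 0.6250.

5/8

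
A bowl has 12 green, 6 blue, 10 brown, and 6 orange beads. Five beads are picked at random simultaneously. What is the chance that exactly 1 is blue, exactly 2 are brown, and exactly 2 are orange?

Unordered draws without replacement: count favorable combinations over C(34,5).
Favorable = C(12,0) · C(6,1) · C(10,2) · C(6,2) = 4050; total = C(34,5) = 278256.
P = 4050/278256 = 675/46376 ≈ 0.0146.

675/46376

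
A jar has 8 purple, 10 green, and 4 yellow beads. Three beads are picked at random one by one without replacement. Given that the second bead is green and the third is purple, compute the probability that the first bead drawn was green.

P(first=green and the second bead is green and the third is purple) = (10/22)·(9/21)·(8/20) = 6/77.
P(E) = Σ over first color = 2/33 + 6/77 + 8/231 = 40/231.
By Bayes, P(first=green | E) = 6/77 / 40/231 = 9/20 ≈ 0.4500.

9/20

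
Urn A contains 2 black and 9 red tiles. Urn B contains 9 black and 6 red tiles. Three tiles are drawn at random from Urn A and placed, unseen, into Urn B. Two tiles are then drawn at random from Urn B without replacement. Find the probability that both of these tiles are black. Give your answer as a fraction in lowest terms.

Condition on how many of the transferred tiles are black (from Urn A: 2 black of 11; then Urn B has 18 total).
  0 black: C(2,0)C(9,3)/C(11,3) = 28/55; then P = C(9,2)/C(18,2) = 4/17
  1 black: C(2,1)C(9,2)/C(11,3) = 24/55; then P = C(10,2)/C(18,2) = 5/17
  2 black: C(2,2)C(9,1)/C(11,3) = 3/55; then P = C(11,2)/C(18,2) = 55/153
P(both black) = 751/2805 ≈ 0.2677.

751/2805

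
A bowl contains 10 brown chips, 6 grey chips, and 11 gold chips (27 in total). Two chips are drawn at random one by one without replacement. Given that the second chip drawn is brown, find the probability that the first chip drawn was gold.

11/26

P(first=gold and the second chip drawn is brown) = (11/27)·(10/26) = 55/351.
P(the second chip drawn is brown) = Σ over first color = 5/39 + 10/117 + 55/351 = 10/27.
By Bayes, P(first=gold | the second chip drawn is brown) = 55/351 / 10/27 = 11/26 ≈ 0.4231.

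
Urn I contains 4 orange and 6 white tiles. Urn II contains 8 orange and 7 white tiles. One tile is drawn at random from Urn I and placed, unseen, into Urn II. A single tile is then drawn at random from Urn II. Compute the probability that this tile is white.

19/40

Condition on how many of the transferred tiles are white (from Urn I: 6 white of 10; then Urn II has 16 total).
  0 white: C(6,0)C(4,1)/C(10,1) = 2/5; then P = 7/16
  1 white: C(6,1)C(4,0)/C(10,1) = 3/5; then P = 8/16
P(white from Urn II) = 19/40 ≈ 0.4750.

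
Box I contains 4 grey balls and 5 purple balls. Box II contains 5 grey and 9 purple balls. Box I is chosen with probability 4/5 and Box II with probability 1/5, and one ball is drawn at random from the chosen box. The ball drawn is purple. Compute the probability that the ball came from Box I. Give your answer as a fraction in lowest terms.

280/361

P(purple | Box I) = 5/9; P(purple | Box II) = 9/14.
P(purple) = 4/5·5/9 + 1/5·9/14 = 361/630.
By Bayes' rule, P(Box I | purple) = 4/9 / 361/630 = 280/361 ≈ 0.7756.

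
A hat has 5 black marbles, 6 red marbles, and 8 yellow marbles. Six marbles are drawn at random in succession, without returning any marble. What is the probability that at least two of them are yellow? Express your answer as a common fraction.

Sum the hypergeometric tail for j = 2,…,6 yellow marbles.
Favorable = C(8,2)·C(11,4) + C(8,3)·C(11,3) + C(8,4)·C(11,2) + C(8,5)·C(11,1) + C(8,6)·C(11,0) = 22974; total = C(19,6) = 27132.
P = 22974/27132 = 547/646 ≈ 0.8467.

547/646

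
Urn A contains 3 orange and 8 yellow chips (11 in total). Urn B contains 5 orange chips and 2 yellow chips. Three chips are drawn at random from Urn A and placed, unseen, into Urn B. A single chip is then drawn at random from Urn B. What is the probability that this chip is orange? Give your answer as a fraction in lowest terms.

Condition on how many of the transferred chips are orange (from Urn A: 3 orange of 11; then Urn B has 10 total).
  0 orange: C(3,0)C(8,3)/C(11,3) = 56/165; then P = 5/10
  1 orange: C(3,1)C(8,2)/C(11,3) = 28/55; then P = 6/10
  2 orange: C(3,2)C(8,1)/C(11,3) = 8/55; then P = 7/10
  3 orange: C(3,3)C(8,0)/C(11,3) = 1/165; then P = 8/10
P(orange from Urn B) = 32/55 ≈ 0.5818.

32/55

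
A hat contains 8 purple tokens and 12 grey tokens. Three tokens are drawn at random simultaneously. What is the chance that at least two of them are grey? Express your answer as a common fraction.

187/285

Sum the hypergeometric tail for j = 2,…,3 grey tokens.
Favorable = C(12,2)·C(8,1) + C(12,3)·C(8,0) = 748; total = C(20,3) = 1140.
P = 748/1140 = 187/285 ≈ 0.6561.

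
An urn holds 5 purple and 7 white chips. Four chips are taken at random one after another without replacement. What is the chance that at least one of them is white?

98/99

Use the complement: P(at least one white) = 1 − P(no white).
P(none) = C(5,4)/C(12,4) = 5/495.
So P = 1 − 5/495 = 98/99 ≈ 0.9899.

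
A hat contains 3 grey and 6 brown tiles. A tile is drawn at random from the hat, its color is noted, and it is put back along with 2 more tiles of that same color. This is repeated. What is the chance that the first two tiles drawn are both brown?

16/33

After a brown draw the hat holds 8 brown out of 11.
P = (6/9)·(8/11) = 16/33 ≈ 0.4848.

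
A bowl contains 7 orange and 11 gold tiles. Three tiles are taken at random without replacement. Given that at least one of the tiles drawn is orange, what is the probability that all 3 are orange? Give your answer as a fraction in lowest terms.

P(all 3 orange) = C(7,3)/C(18,3) = 35/816; P(at least one orange) = 1 − C(11,3)/C(18,3) = 217/272.
Since 'all 3 orange' ⊆ 'at least one orange', P(all 3 | at least one) = 35/816 / 217/272 = 5/93 ≈ 0.0538.

5/93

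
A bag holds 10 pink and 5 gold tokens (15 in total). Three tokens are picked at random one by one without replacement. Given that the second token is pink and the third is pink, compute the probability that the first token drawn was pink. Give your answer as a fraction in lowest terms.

P(first=pink and the second token is pink and the third is pink) = (10/15)·(9/14)·(8/13) = 24/91.
P(E) = Σ over first color = 24/91 + 15/91 = 3/7.
By Bayes, P(first=pink | E) = 24/91 / 3/7 = 8/13 ≈ 0.6154.

8/13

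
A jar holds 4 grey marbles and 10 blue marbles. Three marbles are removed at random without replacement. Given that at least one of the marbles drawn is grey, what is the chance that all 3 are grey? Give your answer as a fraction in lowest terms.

1/61

P(all 3 grey) = C(4,3)/C(14,3) = 1/91; P(at least one grey) = 1 − C(10,3)/C(14,3) = 61/91.
Since 'all 3 grey' ⊆ 'at least one grey', P(all 3 | at least one) = 1/91 / 61/91 = 1/61 ≈ 0.0164.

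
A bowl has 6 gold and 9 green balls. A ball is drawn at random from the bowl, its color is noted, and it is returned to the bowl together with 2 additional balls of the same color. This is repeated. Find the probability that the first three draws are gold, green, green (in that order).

Track the composition after each reinforcement of +2.
P = (6/15) · (9/17) · (11/19) = 198/1615 ≈ 0.1226.

198/1615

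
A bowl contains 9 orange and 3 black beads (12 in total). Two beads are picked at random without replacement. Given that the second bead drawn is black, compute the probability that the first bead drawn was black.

P(first=black and the second bead drawn is black) = (3/12)·(2/11) = 1/22.
P(the second bead drawn is black) = Σ over first color = 9/44 + 1/22 = 1/4.
By Bayes, P(first=black | the second bead drawn is black) = 1/22 / 1/4 = 2/11 ≈ 0.1818.

2/11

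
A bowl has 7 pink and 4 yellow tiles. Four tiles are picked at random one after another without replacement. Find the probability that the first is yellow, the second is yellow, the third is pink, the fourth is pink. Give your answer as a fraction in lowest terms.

Multiply the conditional probability of each draw in order, without replacement, so each draw removes one from its color and from the total.
P = (4/11) · (3/10) · (7/9) · (6/8) = 7/110 ≈ 0.0636.

7/110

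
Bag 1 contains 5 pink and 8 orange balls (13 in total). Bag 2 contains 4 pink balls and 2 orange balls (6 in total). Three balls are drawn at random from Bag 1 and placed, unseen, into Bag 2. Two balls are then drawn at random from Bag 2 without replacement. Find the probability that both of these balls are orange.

Condition on how many of the transferred balls are orange (from Bag 1: 8 orange of 13; then Bag 2 has 9 total).
  0 orange: C(8,0)C(5,3)/C(13,3) = 5/143; then P = C(2,2)/C(9,2) = 1/36
  1 orange: C(8,1)C(5,2)/C(13,3) = 40/143; then P = C(3,2)/C(9,2) = 1/12
  2 orange: C(8,2)C(5,1)/C(13,3) = 70/143; then P = C(4,2)/C(9,2) = 1/6
  3 orange: C(8,3)C(5,0)/C(13,3) = 28/143; then P = C(5,2)/C(9,2) = 5/18
P(both orange) = 25/156 ≈ 0.1603.

25/156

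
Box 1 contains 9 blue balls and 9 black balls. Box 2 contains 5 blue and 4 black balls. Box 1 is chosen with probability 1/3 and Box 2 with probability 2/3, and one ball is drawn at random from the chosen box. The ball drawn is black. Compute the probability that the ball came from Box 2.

16/25

P(black | Box 1) = 1/2; P(black | Box 2) = 4/9.
P(black) = 1/3·1/2 + 2/3·4/9 = 25/54.
By Bayes' rule, P(Box 2 | black) = 8/27 / 25/54 = 16/25 ≈ 0.6400.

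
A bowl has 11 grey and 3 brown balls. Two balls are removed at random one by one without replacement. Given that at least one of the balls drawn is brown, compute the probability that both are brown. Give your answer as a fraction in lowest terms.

1/12

P(both brown) = C(3,2)/C(14,2) = 3/91; P(at least one brown) = 1 − C(11,2)/C(14,2) = 36/91.
Since 'both brown' ⊆ 'at least one brown', P(both | at least one) = 3/91 / 36/91 = 1/12 ≈ 0.0833.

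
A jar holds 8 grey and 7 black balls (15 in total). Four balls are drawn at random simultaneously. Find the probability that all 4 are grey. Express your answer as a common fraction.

Unordered draws without replacement: count favorable combinations over C(15,4).
Favorable = C(8,4) · C(7,0) = 70; total = C(15,4) = 1365.
P = 70/1365 = 2/39 ≈ 0.0513.

2/39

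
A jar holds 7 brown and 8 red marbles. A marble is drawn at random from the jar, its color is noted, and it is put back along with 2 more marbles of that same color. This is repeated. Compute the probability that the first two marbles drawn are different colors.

112/255

Either brown then red, or red then brown; after the first draw the total is 17.
P = (7/15)·(8/17) + (8/15)·(7/17) = 112/255 ≈ 0.4392.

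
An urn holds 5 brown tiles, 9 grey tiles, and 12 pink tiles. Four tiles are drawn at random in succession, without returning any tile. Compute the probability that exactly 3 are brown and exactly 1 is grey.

Unordered draws without replacement: count favorable combinations over C(26,4).
Favorable = C(5,3) · C(9,1) · C(12,0) = 90; total = C(26,4) = 14950.
P = 90/14950 = 9/1495 ≈ 0.0060.

9/1495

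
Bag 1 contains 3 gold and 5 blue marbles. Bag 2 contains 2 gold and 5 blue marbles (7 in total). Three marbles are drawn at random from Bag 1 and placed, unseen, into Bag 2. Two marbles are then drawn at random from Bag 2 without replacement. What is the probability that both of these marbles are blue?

229/504

Condition on how many of the transferred marbles are blue (from Bag 1: 5 blue of 8; then Bag 2 has 10 total).
  0 blue: C(5,0)C(3,3)/C(8,3) = 1/56; then P = C(5,2)/C(10,2) = 2/9
  1 blue: C(5,1)C(3,2)/C(8,3) = 15/56; then P = C(6,2)/C(10,2) = 1/3
  2 blue: C(5,2)C(3,1)/C(8,3) = 15/28; then P = C(7,2)/C(10,2) = 7/15
  3 blue: C(5,3)C(3,0)/C(8,3) = 5/28; then P = C(8,2)/C(10,2) = 28/45
P(both blue) = 229/504 ≈ 0.4544.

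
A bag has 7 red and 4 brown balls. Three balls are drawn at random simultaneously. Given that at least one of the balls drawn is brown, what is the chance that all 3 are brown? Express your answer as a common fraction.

P(all 3 brown) = C(4,3)/C(11,3) = 4/165; P(at least one brown) = 1 − C(7,3)/C(11,3) = 26/33.
Since 'all 3 brown' ⊆ 'at least one brown', P(all 3 | at least one) = 4/165 / 26/33 = 2/65 ≈ 0.0308.

2/65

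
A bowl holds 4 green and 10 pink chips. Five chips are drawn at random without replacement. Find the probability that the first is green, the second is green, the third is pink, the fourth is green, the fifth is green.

Multiply the conditional probability of each draw in order, without replacement, so each draw removes one from its color and from the total.
P = (4/14) · (3/13) · (10/12) · (2/11) · (1/10) = 1/1001 ≈ 0.0010.

1/1001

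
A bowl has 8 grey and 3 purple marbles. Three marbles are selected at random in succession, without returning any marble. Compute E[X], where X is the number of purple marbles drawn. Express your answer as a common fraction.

By linearity of expectation, E[X] = Σ P(draw i is purple); by symmetry each draw (even without replacement) has P(purple) = 3/11.
E[X] = 3 · 3/11 = 9/11 ≈ 0.8182.

9/11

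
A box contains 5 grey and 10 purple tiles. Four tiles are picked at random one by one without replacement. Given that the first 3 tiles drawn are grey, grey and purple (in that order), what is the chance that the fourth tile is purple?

3/4

After removing 2 grey, 1 purple, the box has 9 purple out of 12 remaining.
P(fourth is purple | given) = 9/12 = 3/4 ≈ 0.7500.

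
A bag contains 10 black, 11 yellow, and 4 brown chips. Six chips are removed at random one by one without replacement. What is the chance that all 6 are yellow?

Unordered draws without replacement: count favorable combinations over C(25,6).
Favorable = C(10,0) · C(11,6) · C(4,0) = 462; total = C(25,6) = 177100.
P = 462/177100 = 3/1150 ≈ 0.0026.

3/1150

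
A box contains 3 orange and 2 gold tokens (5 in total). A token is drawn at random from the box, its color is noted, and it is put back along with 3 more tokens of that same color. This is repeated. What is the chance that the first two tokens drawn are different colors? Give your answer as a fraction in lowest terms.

3/10

Either orange then gold, or gold then orange; after the first draw the total is 8.
P = (3/5)·(2/8) + (2/5)·(3/8) = 3/10 ≈ 0.3000.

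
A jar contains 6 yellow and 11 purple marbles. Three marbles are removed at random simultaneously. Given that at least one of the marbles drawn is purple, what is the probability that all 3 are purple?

1/4

P(all 3 purple) = C(11,3)/C(17,3) = 33/136; P(at least one purple) = 1 − C(6,3)/C(17,3) = 33/34.
Since 'all 3 purple' ⊆ 'at least one purple', P(all 3 | at least one) = 33/136 / 33/34 = 1/4 ≈ 0.2500.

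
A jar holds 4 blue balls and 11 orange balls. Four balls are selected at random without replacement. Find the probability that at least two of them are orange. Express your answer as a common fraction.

Sum the hypergeometric tail for j = 2,…,4 orange balls.
Favorable = C(11,2)·C(4,2) + C(11,3)·C(4,1) + C(11,4)·C(4,0) = 1320; total = C(15,4) = 1365.
P = 1320/1365 = 88/91 ≈ 0.9670.

88/91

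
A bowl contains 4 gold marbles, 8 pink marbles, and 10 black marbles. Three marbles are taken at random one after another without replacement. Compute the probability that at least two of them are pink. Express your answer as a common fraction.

Sum the hypergeometric tail for j = 2,…,3 pink marbles.
Favorable = C(8,2)·C(14,1) + C(8,3)·C(14,0) = 448; total = C(22,3) = 1540.
P = 448/1540 = 16/55 ≈ 0.2909.

16/55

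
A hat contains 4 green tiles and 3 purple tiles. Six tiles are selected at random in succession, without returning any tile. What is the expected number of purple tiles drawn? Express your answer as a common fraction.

By linearity of expectation, E[X] = Σ P(draw i is purple); by symmetry each draw (even without replacement) has P(purple) = 3/7.
E[X] = 6 · 3/7 = 18/7 ≈ 2.5714.

18/7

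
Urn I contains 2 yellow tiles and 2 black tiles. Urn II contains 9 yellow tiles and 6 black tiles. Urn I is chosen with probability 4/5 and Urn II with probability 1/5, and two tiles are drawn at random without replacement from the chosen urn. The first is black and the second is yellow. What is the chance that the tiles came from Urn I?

140/167

P(E | Urn I) = 1/3; P(E | Urn II) = 9/35.
P(E) = 4/5·1/3 + 1/5·9/35 = 167/525.
By Bayes' rule, P(Urn I | E) = 4/15 / 167/525 = 140/167 ≈ 0.8383.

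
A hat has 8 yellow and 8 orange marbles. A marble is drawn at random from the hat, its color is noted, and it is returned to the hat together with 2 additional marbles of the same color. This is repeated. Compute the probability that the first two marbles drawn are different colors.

4/9

Either yellow then orange, or orange then yellow; after the first draw the total is 18.
P = (8/16)·(8/18) + (8/16)·(8/18) = 4/9 ≈ 0.4444.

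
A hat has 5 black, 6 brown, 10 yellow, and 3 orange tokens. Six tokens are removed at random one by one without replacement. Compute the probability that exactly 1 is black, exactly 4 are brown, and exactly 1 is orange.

Unordered draws without replacement: count favorable combinations over C(24,6).
Favorable = C(5,1) · C(6,4) · C(10,0) · C(3,1) = 225; total = C(24,6) = 134596.
P = 225/134596 = 225/134596 ≈ 0.0017.

225/134596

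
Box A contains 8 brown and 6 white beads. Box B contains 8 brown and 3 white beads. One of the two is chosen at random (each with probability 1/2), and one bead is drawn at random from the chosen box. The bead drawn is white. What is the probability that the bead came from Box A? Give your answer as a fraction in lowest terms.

11/18

P(white | Box A) = 3/7; P(white | Box B) = 3/11.
P(white) = 1/2·3/7 + 1/2·3/11 = 27/77.
By Bayes' rule, P(Box A | white) = 3/14 / 27/77 = 11/18 ≈ 0.6111.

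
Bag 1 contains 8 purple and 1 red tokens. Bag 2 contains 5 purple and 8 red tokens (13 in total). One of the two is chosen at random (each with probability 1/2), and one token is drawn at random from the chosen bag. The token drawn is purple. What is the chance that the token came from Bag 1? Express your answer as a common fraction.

P(purple | Bag 1) = 8/9; P(purple | Bag 2) = 5/13.
P(purple) = 1/2·8/9 + 1/2·5/13 = 149/234.
By Bayes' rule, P(Bag 1 | purple) = 4/9 / 149/234 = 104/149 ≈ 0.6980.

104/149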